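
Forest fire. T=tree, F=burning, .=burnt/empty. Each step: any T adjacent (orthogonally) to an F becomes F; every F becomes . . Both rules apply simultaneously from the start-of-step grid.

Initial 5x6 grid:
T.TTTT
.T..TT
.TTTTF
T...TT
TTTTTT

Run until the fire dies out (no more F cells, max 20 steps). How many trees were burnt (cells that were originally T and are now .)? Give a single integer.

Answer: 20

Derivation:
Step 1: +3 fires, +1 burnt (F count now 3)
Step 2: +5 fires, +3 burnt (F count now 5)
Step 3: +3 fires, +5 burnt (F count now 3)
Step 4: +3 fires, +3 burnt (F count now 3)
Step 5: +3 fires, +3 burnt (F count now 3)
Step 6: +1 fires, +3 burnt (F count now 1)
Step 7: +1 fires, +1 burnt (F count now 1)
Step 8: +1 fires, +1 burnt (F count now 1)
Step 9: +0 fires, +1 burnt (F count now 0)
Fire out after step 9
Initially T: 21, now '.': 29
Total burnt (originally-T cells now '.'): 20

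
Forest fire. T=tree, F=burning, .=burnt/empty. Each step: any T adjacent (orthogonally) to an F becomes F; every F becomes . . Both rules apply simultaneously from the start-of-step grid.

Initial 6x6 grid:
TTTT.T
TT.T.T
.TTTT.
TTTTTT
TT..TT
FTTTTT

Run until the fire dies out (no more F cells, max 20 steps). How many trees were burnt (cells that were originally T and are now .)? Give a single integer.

Answer: 26

Derivation:
Step 1: +2 fires, +1 burnt (F count now 2)
Step 2: +3 fires, +2 burnt (F count now 3)
Step 3: +2 fires, +3 burnt (F count now 2)
Step 4: +3 fires, +2 burnt (F count now 3)
Step 5: +5 fires, +3 burnt (F count now 5)
Step 6: +5 fires, +5 burnt (F count now 5)
Step 7: +5 fires, +5 burnt (F count now 5)
Step 8: +1 fires, +5 burnt (F count now 1)
Step 9: +0 fires, +1 burnt (F count now 0)
Fire out after step 9
Initially T: 28, now '.': 34
Total burnt (originally-T cells now '.'): 26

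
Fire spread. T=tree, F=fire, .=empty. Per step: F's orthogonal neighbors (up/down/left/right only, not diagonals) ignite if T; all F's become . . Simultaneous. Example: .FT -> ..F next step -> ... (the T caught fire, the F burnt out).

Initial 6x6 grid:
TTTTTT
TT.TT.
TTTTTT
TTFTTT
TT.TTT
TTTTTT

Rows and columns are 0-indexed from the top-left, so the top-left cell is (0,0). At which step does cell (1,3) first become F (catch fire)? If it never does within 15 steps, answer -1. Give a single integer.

Step 1: cell (1,3)='T' (+3 fires, +1 burnt)
Step 2: cell (1,3)='T' (+6 fires, +3 burnt)
Step 3: cell (1,3)='F' (+9 fires, +6 burnt)
  -> target ignites at step 3
Step 4: cell (1,3)='.' (+9 fires, +9 burnt)
Step 5: cell (1,3)='.' (+4 fires, +9 burnt)
Step 6: cell (1,3)='.' (+1 fires, +4 burnt)
Step 7: cell (1,3)='.' (+0 fires, +1 burnt)
  fire out at step 7

3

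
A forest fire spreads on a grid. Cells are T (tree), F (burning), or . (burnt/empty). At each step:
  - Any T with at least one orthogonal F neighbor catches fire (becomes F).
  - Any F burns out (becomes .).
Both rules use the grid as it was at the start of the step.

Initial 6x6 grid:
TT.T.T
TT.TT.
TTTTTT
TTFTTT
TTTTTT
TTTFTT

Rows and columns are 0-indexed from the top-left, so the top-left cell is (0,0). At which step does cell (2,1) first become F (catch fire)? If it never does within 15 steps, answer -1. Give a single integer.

Step 1: cell (2,1)='T' (+7 fires, +2 burnt)
Step 2: cell (2,1)='F' (+8 fires, +7 burnt)
  -> target ignites at step 2
Step 3: cell (2,1)='.' (+8 fires, +8 burnt)
Step 4: cell (2,1)='.' (+5 fires, +8 burnt)
Step 5: cell (2,1)='.' (+1 fires, +5 burnt)
Step 6: cell (2,1)='.' (+0 fires, +1 burnt)
  fire out at step 6

2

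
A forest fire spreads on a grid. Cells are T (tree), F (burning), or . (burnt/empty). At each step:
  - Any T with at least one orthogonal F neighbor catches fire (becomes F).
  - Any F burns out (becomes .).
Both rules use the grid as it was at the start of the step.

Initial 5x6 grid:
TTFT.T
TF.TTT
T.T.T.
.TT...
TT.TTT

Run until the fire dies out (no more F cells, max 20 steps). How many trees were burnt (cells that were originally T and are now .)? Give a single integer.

Step 1: +3 fires, +2 burnt (F count now 3)
Step 2: +3 fires, +3 burnt (F count now 3)
Step 3: +1 fires, +3 burnt (F count now 1)
Step 4: +2 fires, +1 burnt (F count now 2)
Step 5: +1 fires, +2 burnt (F count now 1)
Step 6: +0 fires, +1 burnt (F count now 0)
Fire out after step 6
Initially T: 18, now '.': 22
Total burnt (originally-T cells now '.'): 10

Answer: 10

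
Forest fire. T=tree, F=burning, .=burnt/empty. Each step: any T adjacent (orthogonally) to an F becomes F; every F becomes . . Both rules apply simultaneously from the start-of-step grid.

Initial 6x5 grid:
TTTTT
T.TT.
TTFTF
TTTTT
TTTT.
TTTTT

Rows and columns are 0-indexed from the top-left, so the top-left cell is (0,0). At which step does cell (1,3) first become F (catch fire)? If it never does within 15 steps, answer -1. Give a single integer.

Step 1: cell (1,3)='T' (+5 fires, +2 burnt)
Step 2: cell (1,3)='F' (+6 fires, +5 burnt)
  -> target ignites at step 2
Step 3: cell (1,3)='.' (+7 fires, +6 burnt)
Step 4: cell (1,3)='.' (+5 fires, +7 burnt)
Step 5: cell (1,3)='.' (+2 fires, +5 burnt)
Step 6: cell (1,3)='.' (+0 fires, +2 burnt)
  fire out at step 6

2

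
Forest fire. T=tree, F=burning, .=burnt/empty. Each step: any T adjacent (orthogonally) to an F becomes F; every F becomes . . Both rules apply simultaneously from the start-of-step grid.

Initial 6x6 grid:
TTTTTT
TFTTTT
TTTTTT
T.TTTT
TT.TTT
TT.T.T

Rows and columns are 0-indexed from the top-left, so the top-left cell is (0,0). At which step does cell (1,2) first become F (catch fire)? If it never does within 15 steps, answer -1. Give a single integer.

Step 1: cell (1,2)='F' (+4 fires, +1 burnt)
  -> target ignites at step 1
Step 2: cell (1,2)='.' (+5 fires, +4 burnt)
Step 3: cell (1,2)='.' (+5 fires, +5 burnt)
Step 4: cell (1,2)='.' (+5 fires, +5 burnt)
Step 5: cell (1,2)='.' (+6 fires, +5 burnt)
Step 6: cell (1,2)='.' (+4 fires, +6 burnt)
Step 7: cell (1,2)='.' (+1 fires, +4 burnt)
Step 8: cell (1,2)='.' (+1 fires, +1 burnt)
Step 9: cell (1,2)='.' (+0 fires, +1 burnt)
  fire out at step 9

1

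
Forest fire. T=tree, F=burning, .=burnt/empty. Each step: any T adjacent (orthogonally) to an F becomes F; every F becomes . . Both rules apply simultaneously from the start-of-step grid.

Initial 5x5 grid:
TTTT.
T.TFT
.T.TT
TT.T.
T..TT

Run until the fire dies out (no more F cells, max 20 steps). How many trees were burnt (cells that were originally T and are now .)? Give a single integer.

Step 1: +4 fires, +1 burnt (F count now 4)
Step 2: +3 fires, +4 burnt (F count now 3)
Step 3: +2 fires, +3 burnt (F count now 2)
Step 4: +2 fires, +2 burnt (F count now 2)
Step 5: +1 fires, +2 burnt (F count now 1)
Step 6: +0 fires, +1 burnt (F count now 0)
Fire out after step 6
Initially T: 16, now '.': 21
Total burnt (originally-T cells now '.'): 12

Answer: 12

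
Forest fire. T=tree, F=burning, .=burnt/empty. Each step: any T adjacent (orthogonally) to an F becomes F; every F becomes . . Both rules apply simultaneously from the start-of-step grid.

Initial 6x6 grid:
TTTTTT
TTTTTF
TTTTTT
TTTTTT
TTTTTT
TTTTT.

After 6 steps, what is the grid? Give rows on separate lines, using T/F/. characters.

Step 1: 3 trees catch fire, 1 burn out
  TTTTTF
  TTTTF.
  TTTTTF
  TTTTTT
  TTTTTT
  TTTTT.
Step 2: 4 trees catch fire, 3 burn out
  TTTTF.
  TTTF..
  TTTTF.
  TTTTTF
  TTTTTT
  TTTTT.
Step 3: 5 trees catch fire, 4 burn out
  TTTF..
  TTF...
  TTTF..
  TTTTF.
  TTTTTF
  TTTTT.
Step 4: 5 trees catch fire, 5 burn out
  TTF...
  TF....
  TTF...
  TTTF..
  TTTTF.
  TTTTT.
Step 5: 6 trees catch fire, 5 burn out
  TF....
  F.....
  TF....
  TTF...
  TTTF..
  TTTTF.
Step 6: 5 trees catch fire, 6 burn out
  F.....
  ......
  F.....
  TF....
  TTF...
  TTTF..

F.....
......
F.....
TF....
TTF...
TTTF..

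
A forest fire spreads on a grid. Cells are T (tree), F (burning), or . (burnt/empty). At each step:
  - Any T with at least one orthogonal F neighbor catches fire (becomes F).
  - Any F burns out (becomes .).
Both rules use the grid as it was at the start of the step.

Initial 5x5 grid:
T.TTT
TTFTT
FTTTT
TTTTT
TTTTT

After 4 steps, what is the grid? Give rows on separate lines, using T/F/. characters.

Step 1: 7 trees catch fire, 2 burn out
  T.FTT
  FF.FT
  .FFTT
  FTTTT
  TTTTT
Step 2: 7 trees catch fire, 7 burn out
  F..FT
  ....F
  ...FT
  .FFTT
  FTTTT
Step 3: 5 trees catch fire, 7 burn out
  ....F
  .....
  ....F
  ...FT
  .FFTT
Step 4: 2 trees catch fire, 5 burn out
  .....
  .....
  .....
  ....F
  ...FT

.....
.....
.....
....F
...FT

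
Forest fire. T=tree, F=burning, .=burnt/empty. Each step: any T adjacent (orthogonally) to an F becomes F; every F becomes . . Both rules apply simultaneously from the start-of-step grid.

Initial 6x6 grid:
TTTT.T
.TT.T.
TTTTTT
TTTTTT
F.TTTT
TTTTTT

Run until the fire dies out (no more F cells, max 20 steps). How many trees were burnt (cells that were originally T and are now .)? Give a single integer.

Answer: 29

Derivation:
Step 1: +2 fires, +1 burnt (F count now 2)
Step 2: +3 fires, +2 burnt (F count now 3)
Step 3: +3 fires, +3 burnt (F count now 3)
Step 4: +5 fires, +3 burnt (F count now 5)
Step 5: +6 fires, +5 burnt (F count now 6)
Step 6: +6 fires, +6 burnt (F count now 6)
Step 7: +4 fires, +6 burnt (F count now 4)
Step 8: +0 fires, +4 burnt (F count now 0)
Fire out after step 8
Initially T: 30, now '.': 35
Total burnt (originally-T cells now '.'): 29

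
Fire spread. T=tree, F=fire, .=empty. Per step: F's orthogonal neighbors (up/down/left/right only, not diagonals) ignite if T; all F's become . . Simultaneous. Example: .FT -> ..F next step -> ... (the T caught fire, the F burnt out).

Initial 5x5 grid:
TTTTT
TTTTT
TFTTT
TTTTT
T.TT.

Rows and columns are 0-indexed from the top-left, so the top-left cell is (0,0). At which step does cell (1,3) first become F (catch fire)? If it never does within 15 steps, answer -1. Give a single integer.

Step 1: cell (1,3)='T' (+4 fires, +1 burnt)
Step 2: cell (1,3)='T' (+6 fires, +4 burnt)
Step 3: cell (1,3)='F' (+7 fires, +6 burnt)
  -> target ignites at step 3
Step 4: cell (1,3)='.' (+4 fires, +7 burnt)
Step 5: cell (1,3)='.' (+1 fires, +4 burnt)
Step 6: cell (1,3)='.' (+0 fires, +1 burnt)
  fire out at step 6

3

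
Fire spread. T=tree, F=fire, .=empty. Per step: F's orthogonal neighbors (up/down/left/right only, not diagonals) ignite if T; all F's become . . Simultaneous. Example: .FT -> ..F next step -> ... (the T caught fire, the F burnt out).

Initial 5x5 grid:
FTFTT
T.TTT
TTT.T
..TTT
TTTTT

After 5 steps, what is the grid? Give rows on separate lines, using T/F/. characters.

Step 1: 4 trees catch fire, 2 burn out
  .F.FT
  F.FTT
  TTT.T
  ..TTT
  TTTTT
Step 2: 4 trees catch fire, 4 burn out
  ....F
  ...FT
  FTF.T
  ..TTT
  TTTTT
Step 3: 3 trees catch fire, 4 burn out
  .....
  ....F
  .F..T
  ..FTT
  TTTTT
Step 4: 3 trees catch fire, 3 burn out
  .....
  .....
  ....F
  ...FT
  TTFTT
Step 5: 3 trees catch fire, 3 burn out
  .....
  .....
  .....
  ....F
  TF.FT

.....
.....
.....
....F
TF.FT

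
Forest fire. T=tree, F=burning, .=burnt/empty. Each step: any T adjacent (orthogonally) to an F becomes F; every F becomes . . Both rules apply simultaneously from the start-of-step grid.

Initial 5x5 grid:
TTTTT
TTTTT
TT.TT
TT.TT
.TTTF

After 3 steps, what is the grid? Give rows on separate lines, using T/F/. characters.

Step 1: 2 trees catch fire, 1 burn out
  TTTTT
  TTTTT
  TT.TT
  TT.TF
  .TTF.
Step 2: 3 trees catch fire, 2 burn out
  TTTTT
  TTTTT
  TT.TF
  TT.F.
  .TF..
Step 3: 3 trees catch fire, 3 burn out
  TTTTT
  TTTTF
  TT.F.
  TT...
  .F...

TTTTT
TTTTF
TT.F.
TT...
.F...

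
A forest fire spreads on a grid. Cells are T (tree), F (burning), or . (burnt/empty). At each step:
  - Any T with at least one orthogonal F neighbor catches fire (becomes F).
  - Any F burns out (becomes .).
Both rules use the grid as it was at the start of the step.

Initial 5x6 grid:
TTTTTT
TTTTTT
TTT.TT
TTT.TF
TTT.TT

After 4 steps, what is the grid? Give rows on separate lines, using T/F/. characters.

Step 1: 3 trees catch fire, 1 burn out
  TTTTTT
  TTTTTT
  TTT.TF
  TTT.F.
  TTT.TF
Step 2: 3 trees catch fire, 3 burn out
  TTTTTT
  TTTTTF
  TTT.F.
  TTT...
  TTT.F.
Step 3: 2 trees catch fire, 3 burn out
  TTTTTF
  TTTTF.
  TTT...
  TTT...
  TTT...
Step 4: 2 trees catch fire, 2 burn out
  TTTTF.
  TTTF..
  TTT...
  TTT...
  TTT...

TTTTF.
TTTF..
TTT...
TTT...
TTT...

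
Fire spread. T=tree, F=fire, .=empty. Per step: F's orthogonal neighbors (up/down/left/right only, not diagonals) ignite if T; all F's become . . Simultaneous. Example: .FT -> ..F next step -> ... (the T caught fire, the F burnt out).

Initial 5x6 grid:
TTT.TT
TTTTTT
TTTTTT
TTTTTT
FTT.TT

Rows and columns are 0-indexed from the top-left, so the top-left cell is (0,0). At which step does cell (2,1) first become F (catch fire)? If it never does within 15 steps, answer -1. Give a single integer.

Step 1: cell (2,1)='T' (+2 fires, +1 burnt)
Step 2: cell (2,1)='T' (+3 fires, +2 burnt)
Step 3: cell (2,1)='F' (+3 fires, +3 burnt)
  -> target ignites at step 3
Step 4: cell (2,1)='.' (+4 fires, +3 burnt)
Step 5: cell (2,1)='.' (+4 fires, +4 burnt)
Step 6: cell (2,1)='.' (+5 fires, +4 burnt)
Step 7: cell (2,1)='.' (+3 fires, +5 burnt)
Step 8: cell (2,1)='.' (+2 fires, +3 burnt)
Step 9: cell (2,1)='.' (+1 fires, +2 burnt)
Step 10: cell (2,1)='.' (+0 fires, +1 burnt)
  fire out at step 10

3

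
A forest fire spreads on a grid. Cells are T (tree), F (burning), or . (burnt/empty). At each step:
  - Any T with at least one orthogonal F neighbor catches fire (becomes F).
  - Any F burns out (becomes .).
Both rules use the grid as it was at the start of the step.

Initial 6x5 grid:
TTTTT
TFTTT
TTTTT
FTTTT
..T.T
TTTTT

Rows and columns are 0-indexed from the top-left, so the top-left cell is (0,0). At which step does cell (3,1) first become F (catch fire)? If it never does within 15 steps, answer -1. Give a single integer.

Step 1: cell (3,1)='F' (+6 fires, +2 burnt)
  -> target ignites at step 1
Step 2: cell (3,1)='.' (+5 fires, +6 burnt)
Step 3: cell (3,1)='.' (+5 fires, +5 burnt)
Step 4: cell (3,1)='.' (+4 fires, +5 burnt)
Step 5: cell (3,1)='.' (+3 fires, +4 burnt)
Step 6: cell (3,1)='.' (+2 fires, +3 burnt)
Step 7: cell (3,1)='.' (+0 fires, +2 burnt)
  fire out at step 7

1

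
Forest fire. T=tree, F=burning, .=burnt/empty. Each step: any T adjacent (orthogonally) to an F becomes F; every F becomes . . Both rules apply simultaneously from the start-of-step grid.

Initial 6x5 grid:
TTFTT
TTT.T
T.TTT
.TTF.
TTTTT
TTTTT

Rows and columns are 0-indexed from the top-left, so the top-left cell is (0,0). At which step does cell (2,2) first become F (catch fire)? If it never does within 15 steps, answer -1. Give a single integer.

Step 1: cell (2,2)='T' (+6 fires, +2 burnt)
Step 2: cell (2,2)='F' (+9 fires, +6 burnt)
  -> target ignites at step 2
Step 3: cell (2,2)='.' (+5 fires, +9 burnt)
Step 4: cell (2,2)='.' (+3 fires, +5 burnt)
Step 5: cell (2,2)='.' (+1 fires, +3 burnt)
Step 6: cell (2,2)='.' (+0 fires, +1 burnt)
  fire out at step 6

2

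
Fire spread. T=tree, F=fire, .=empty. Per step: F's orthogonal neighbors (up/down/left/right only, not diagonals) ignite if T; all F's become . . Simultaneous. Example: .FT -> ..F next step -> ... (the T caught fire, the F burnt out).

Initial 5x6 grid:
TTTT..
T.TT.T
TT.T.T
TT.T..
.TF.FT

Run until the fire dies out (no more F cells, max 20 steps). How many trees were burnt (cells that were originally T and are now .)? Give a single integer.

Answer: 15

Derivation:
Step 1: +2 fires, +2 burnt (F count now 2)
Step 2: +1 fires, +2 burnt (F count now 1)
Step 3: +2 fires, +1 burnt (F count now 2)
Step 4: +1 fires, +2 burnt (F count now 1)
Step 5: +1 fires, +1 burnt (F count now 1)
Step 6: +1 fires, +1 burnt (F count now 1)
Step 7: +1 fires, +1 burnt (F count now 1)
Step 8: +1 fires, +1 burnt (F count now 1)
Step 9: +2 fires, +1 burnt (F count now 2)
Step 10: +1 fires, +2 burnt (F count now 1)
Step 11: +1 fires, +1 burnt (F count now 1)
Step 12: +1 fires, +1 burnt (F count now 1)
Step 13: +0 fires, +1 burnt (F count now 0)
Fire out after step 13
Initially T: 17, now '.': 28
Total burnt (originally-T cells now '.'): 15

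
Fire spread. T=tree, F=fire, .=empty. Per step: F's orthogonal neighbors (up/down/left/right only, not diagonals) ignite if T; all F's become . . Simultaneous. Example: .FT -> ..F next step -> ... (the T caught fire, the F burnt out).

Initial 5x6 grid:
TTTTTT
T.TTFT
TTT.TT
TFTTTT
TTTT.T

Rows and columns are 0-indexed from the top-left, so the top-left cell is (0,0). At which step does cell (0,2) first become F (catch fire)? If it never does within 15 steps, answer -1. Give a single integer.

Step 1: cell (0,2)='T' (+8 fires, +2 burnt)
Step 2: cell (0,2)='T' (+10 fires, +8 burnt)
Step 3: cell (0,2)='F' (+4 fires, +10 burnt)
  -> target ignites at step 3
Step 4: cell (0,2)='.' (+3 fires, +4 burnt)
Step 5: cell (0,2)='.' (+0 fires, +3 burnt)
  fire out at step 5

3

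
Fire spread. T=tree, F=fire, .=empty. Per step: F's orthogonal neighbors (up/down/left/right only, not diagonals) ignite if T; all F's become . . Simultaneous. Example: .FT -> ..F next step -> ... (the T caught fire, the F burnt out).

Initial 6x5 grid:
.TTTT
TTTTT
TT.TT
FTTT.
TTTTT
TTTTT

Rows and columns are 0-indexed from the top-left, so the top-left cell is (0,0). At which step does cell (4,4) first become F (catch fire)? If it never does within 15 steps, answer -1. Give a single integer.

Step 1: cell (4,4)='T' (+3 fires, +1 burnt)
Step 2: cell (4,4)='T' (+5 fires, +3 burnt)
Step 3: cell (4,4)='T' (+4 fires, +5 burnt)
Step 4: cell (4,4)='T' (+5 fires, +4 burnt)
Step 5: cell (4,4)='F' (+5 fires, +5 burnt)
  -> target ignites at step 5
Step 6: cell (4,4)='.' (+3 fires, +5 burnt)
Step 7: cell (4,4)='.' (+1 fires, +3 burnt)
Step 8: cell (4,4)='.' (+0 fires, +1 burnt)
  fire out at step 8

5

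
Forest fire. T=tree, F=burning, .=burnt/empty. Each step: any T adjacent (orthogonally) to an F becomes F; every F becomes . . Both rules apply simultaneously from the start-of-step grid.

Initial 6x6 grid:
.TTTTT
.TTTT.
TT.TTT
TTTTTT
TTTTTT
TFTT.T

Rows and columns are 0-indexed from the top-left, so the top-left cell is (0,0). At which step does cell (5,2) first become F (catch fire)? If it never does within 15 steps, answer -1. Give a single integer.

Step 1: cell (5,2)='F' (+3 fires, +1 burnt)
  -> target ignites at step 1
Step 2: cell (5,2)='.' (+4 fires, +3 burnt)
Step 3: cell (5,2)='.' (+4 fires, +4 burnt)
Step 4: cell (5,2)='.' (+4 fires, +4 burnt)
Step 5: cell (5,2)='.' (+5 fires, +4 burnt)
Step 6: cell (5,2)='.' (+5 fires, +5 burnt)
Step 7: cell (5,2)='.' (+3 fires, +5 burnt)
Step 8: cell (5,2)='.' (+1 fires, +3 burnt)
Step 9: cell (5,2)='.' (+1 fires, +1 burnt)
Step 10: cell (5,2)='.' (+0 fires, +1 burnt)
  fire out at step 10

1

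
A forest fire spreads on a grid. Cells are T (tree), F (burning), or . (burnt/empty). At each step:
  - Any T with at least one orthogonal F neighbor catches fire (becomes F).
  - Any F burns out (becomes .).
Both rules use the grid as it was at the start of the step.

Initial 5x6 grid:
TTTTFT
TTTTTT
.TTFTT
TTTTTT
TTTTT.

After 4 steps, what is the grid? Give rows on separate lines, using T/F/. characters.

Step 1: 7 trees catch fire, 2 burn out
  TTTF.F
  TTTFFT
  .TF.FT
  TTTFTT
  TTTTT.
Step 2: 8 trees catch fire, 7 burn out
  TTF...
  TTF..F
  .F...F
  TTF.FT
  TTTFT.
Step 3: 6 trees catch fire, 8 burn out
  TF....
  TF....
  ......
  TF...F
  TTF.F.
Step 4: 4 trees catch fire, 6 burn out
  F.....
  F.....
  ......
  F.....
  TF....

F.....
F.....
......
F.....
TF....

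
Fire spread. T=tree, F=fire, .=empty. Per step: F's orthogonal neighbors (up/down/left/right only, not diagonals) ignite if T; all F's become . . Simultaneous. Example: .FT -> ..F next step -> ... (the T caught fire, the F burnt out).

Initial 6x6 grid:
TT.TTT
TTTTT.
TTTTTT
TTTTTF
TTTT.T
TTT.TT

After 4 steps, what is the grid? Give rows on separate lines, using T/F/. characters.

Step 1: 3 trees catch fire, 1 burn out
  TT.TTT
  TTTTT.
  TTTTTF
  TTTTF.
  TTTT.F
  TTT.TT
Step 2: 3 trees catch fire, 3 burn out
  TT.TTT
  TTTTT.
  TTTTF.
  TTTF..
  TTTT..
  TTT.TF
Step 3: 5 trees catch fire, 3 burn out
  TT.TTT
  TTTTF.
  TTTF..
  TTF...
  TTTF..
  TTT.F.
Step 4: 5 trees catch fire, 5 burn out
  TT.TFT
  TTTF..
  TTF...
  TF....
  TTF...
  TTT...

TT.TFT
TTTF..
TTF...
TF....
TTF...
TTT...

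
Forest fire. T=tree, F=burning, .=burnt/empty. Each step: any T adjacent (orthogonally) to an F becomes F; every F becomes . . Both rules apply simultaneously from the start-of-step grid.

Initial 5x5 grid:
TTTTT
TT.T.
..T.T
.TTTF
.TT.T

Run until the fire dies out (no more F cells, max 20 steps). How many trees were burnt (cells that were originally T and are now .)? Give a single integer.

Answer: 8

Derivation:
Step 1: +3 fires, +1 burnt (F count now 3)
Step 2: +1 fires, +3 burnt (F count now 1)
Step 3: +3 fires, +1 burnt (F count now 3)
Step 4: +1 fires, +3 burnt (F count now 1)
Step 5: +0 fires, +1 burnt (F count now 0)
Fire out after step 5
Initially T: 16, now '.': 17
Total burnt (originally-T cells now '.'): 8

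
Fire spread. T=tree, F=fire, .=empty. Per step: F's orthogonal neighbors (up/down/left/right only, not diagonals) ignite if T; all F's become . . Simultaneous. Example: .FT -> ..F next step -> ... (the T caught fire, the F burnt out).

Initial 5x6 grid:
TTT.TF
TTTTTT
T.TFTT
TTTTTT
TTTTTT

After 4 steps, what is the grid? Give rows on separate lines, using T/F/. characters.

Step 1: 6 trees catch fire, 2 burn out
  TTT.F.
  TTTFTF
  T.F.FT
  TTTFTT
  TTTTTT
Step 2: 6 trees catch fire, 6 burn out
  TTT...
  TTF.F.
  T....F
  TTF.FT
  TTTFTT
Step 3: 6 trees catch fire, 6 burn out
  TTF...
  TF....
  T.....
  TF...F
  TTF.FT
Step 4: 5 trees catch fire, 6 burn out
  TF....
  F.....
  T.....
  F.....
  TF...F

TF....
F.....
T.....
F.....
TF...F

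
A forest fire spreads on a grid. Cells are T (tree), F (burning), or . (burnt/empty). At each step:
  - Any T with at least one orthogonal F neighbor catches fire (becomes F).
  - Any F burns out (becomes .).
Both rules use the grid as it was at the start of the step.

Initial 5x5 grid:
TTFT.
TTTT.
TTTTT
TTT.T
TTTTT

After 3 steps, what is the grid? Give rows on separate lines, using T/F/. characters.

Step 1: 3 trees catch fire, 1 burn out
  TF.F.
  TTFT.
  TTTTT
  TTT.T
  TTTTT
Step 2: 4 trees catch fire, 3 burn out
  F....
  TF.F.
  TTFTT
  TTT.T
  TTTTT
Step 3: 4 trees catch fire, 4 burn out
  .....
  F....
  TF.FT
  TTF.T
  TTTTT

.....
F....
TF.FT
TTF.T
TTTTT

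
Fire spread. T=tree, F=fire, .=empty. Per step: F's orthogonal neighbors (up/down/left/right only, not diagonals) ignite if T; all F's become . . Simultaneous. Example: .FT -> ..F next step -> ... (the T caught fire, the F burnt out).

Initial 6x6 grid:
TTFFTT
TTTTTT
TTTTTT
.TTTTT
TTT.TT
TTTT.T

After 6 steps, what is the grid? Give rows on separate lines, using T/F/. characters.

Step 1: 4 trees catch fire, 2 burn out
  TF..FT
  TTFFTT
  TTTTTT
  .TTTTT
  TTT.TT
  TTTT.T
Step 2: 6 trees catch fire, 4 burn out
  F....F
  TF..FT
  TTFFTT
  .TTTTT
  TTT.TT
  TTTT.T
Step 3: 6 trees catch fire, 6 burn out
  ......
  F....F
  TF..FT
  .TFFTT
  TTT.TT
  TTTT.T
Step 4: 5 trees catch fire, 6 burn out
  ......
  ......
  F....F
  .F..FT
  TTF.TT
  TTTT.T
Step 5: 4 trees catch fire, 5 burn out
  ......
  ......
  ......
  .....F
  TF..FT
  TTFT.T
Step 6: 4 trees catch fire, 4 burn out
  ......
  ......
  ......
  ......
  F....F
  TF.F.T

......
......
......
......
F....F
TF.F.T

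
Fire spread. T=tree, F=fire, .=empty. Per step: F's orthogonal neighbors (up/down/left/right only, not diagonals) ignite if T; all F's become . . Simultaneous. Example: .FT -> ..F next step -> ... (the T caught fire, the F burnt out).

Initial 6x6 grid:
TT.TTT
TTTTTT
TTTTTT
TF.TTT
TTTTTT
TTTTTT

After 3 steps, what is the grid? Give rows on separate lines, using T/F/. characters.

Step 1: 3 trees catch fire, 1 burn out
  TT.TTT
  TTTTTT
  TFTTTT
  F..TTT
  TFTTTT
  TTTTTT
Step 2: 6 trees catch fire, 3 burn out
  TT.TTT
  TFTTTT
  F.FTTT
  ...TTT
  F.FTTT
  TFTTTT
Step 3: 7 trees catch fire, 6 burn out
  TF.TTT
  F.FTTT
  ...FTT
  ...TTT
  ...FTT
  F.FTTT

TF.TTT
F.FTTT
...FTT
...TTT
...FTT
F.FTTT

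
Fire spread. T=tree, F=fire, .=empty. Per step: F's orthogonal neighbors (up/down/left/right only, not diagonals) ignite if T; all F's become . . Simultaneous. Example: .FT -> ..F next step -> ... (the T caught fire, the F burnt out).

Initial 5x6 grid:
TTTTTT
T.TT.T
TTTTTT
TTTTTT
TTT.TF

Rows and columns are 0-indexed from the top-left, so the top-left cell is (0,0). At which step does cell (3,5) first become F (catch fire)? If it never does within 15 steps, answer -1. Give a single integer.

Step 1: cell (3,5)='F' (+2 fires, +1 burnt)
  -> target ignites at step 1
Step 2: cell (3,5)='.' (+2 fires, +2 burnt)
Step 3: cell (3,5)='.' (+3 fires, +2 burnt)
Step 4: cell (3,5)='.' (+3 fires, +3 burnt)
Step 5: cell (3,5)='.' (+5 fires, +3 burnt)
Step 6: cell (3,5)='.' (+5 fires, +5 burnt)
Step 7: cell (3,5)='.' (+3 fires, +5 burnt)
Step 8: cell (3,5)='.' (+2 fires, +3 burnt)
Step 9: cell (3,5)='.' (+1 fires, +2 burnt)
Step 10: cell (3,5)='.' (+0 fires, +1 burnt)
  fire out at step 10

1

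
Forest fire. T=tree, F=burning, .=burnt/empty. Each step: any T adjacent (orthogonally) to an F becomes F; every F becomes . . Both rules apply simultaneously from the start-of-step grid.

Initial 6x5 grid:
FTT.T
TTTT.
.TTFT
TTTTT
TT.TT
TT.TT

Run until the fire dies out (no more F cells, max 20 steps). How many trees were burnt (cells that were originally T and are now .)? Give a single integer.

Step 1: +6 fires, +2 burnt (F count now 6)
Step 2: +7 fires, +6 burnt (F count now 7)
Step 3: +3 fires, +7 burnt (F count now 3)
Step 4: +3 fires, +3 burnt (F count now 3)
Step 5: +2 fires, +3 burnt (F count now 2)
Step 6: +1 fires, +2 burnt (F count now 1)
Step 7: +0 fires, +1 burnt (F count now 0)
Fire out after step 7
Initially T: 23, now '.': 29
Total burnt (originally-T cells now '.'): 22

Answer: 22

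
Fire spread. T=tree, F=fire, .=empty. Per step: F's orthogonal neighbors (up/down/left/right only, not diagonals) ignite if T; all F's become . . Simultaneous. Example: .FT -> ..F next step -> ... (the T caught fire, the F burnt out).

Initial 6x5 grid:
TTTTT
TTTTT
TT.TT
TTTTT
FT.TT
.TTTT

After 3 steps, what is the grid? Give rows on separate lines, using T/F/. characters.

Step 1: 2 trees catch fire, 1 burn out
  TTTTT
  TTTTT
  TT.TT
  FTTTT
  .F.TT
  .TTTT
Step 2: 3 trees catch fire, 2 burn out
  TTTTT
  TTTTT
  FT.TT
  .FTTT
  ...TT
  .FTTT
Step 3: 4 trees catch fire, 3 burn out
  TTTTT
  FTTTT
  .F.TT
  ..FTT
  ...TT
  ..FTT

TTTTT
FTTTT
.F.TT
..FTT
...TT
..FTT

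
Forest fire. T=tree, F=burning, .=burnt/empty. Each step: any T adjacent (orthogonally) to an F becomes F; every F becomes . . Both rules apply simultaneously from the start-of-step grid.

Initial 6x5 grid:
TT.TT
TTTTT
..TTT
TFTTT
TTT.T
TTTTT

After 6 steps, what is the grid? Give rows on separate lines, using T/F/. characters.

Step 1: 3 trees catch fire, 1 burn out
  TT.TT
  TTTTT
  ..TTT
  F.FTT
  TFT.T
  TTTTT
Step 2: 5 trees catch fire, 3 burn out
  TT.TT
  TTTTT
  ..FTT
  ...FT
  F.F.T
  TFTTT
Step 3: 5 trees catch fire, 5 burn out
  TT.TT
  TTFTT
  ...FT
  ....F
  ....T
  F.FTT
Step 4: 5 trees catch fire, 5 burn out
  TT.TT
  TF.FT
  ....F
  .....
  ....F
  ...FT
Step 5: 5 trees catch fire, 5 burn out
  TF.FT
  F...F
  .....
  .....
  .....
  ....F
Step 6: 2 trees catch fire, 5 burn out
  F...F
  .....
  .....
  .....
  .....
  .....

F...F
.....
.....
.....
.....
.....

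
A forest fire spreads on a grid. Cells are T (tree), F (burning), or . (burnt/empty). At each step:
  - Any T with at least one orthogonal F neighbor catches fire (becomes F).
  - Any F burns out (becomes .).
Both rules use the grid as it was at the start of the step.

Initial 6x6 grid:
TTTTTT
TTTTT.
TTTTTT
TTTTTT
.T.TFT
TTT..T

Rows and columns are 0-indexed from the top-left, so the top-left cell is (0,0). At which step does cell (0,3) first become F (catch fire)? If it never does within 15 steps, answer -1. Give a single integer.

Step 1: cell (0,3)='T' (+3 fires, +1 burnt)
Step 2: cell (0,3)='T' (+4 fires, +3 burnt)
Step 3: cell (0,3)='T' (+4 fires, +4 burnt)
Step 4: cell (0,3)='T' (+4 fires, +4 burnt)
Step 5: cell (0,3)='F' (+6 fires, +4 burnt)
  -> target ignites at step 5
Step 6: cell (0,3)='.' (+4 fires, +6 burnt)
Step 7: cell (0,3)='.' (+4 fires, +4 burnt)
Step 8: cell (0,3)='.' (+1 fires, +4 burnt)
Step 9: cell (0,3)='.' (+0 fires, +1 burnt)
  fire out at step 9

5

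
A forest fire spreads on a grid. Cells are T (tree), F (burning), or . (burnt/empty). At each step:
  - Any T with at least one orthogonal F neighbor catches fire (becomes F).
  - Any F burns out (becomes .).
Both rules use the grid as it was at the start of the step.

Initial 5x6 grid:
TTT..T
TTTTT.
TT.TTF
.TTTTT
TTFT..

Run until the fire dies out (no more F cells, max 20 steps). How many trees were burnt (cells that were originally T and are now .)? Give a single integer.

Step 1: +5 fires, +2 burnt (F count now 5)
Step 2: +6 fires, +5 burnt (F count now 6)
Step 3: +2 fires, +6 burnt (F count now 2)
Step 4: +3 fires, +2 burnt (F count now 3)
Step 5: +3 fires, +3 burnt (F count now 3)
Step 6: +1 fires, +3 burnt (F count now 1)
Step 7: +0 fires, +1 burnt (F count now 0)
Fire out after step 7
Initially T: 21, now '.': 29
Total burnt (originally-T cells now '.'): 20

Answer: 20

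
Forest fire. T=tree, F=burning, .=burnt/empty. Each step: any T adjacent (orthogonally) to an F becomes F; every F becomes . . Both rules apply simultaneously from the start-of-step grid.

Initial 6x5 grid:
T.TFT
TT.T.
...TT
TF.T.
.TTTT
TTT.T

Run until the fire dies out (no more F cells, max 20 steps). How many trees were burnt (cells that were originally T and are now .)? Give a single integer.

Answer: 15

Derivation:
Step 1: +5 fires, +2 burnt (F count now 5)
Step 2: +3 fires, +5 burnt (F count now 3)
Step 3: +5 fires, +3 burnt (F count now 5)
Step 4: +1 fires, +5 burnt (F count now 1)
Step 5: +1 fires, +1 burnt (F count now 1)
Step 6: +0 fires, +1 burnt (F count now 0)
Fire out after step 6
Initially T: 18, now '.': 27
Total burnt (originally-T cells now '.'): 15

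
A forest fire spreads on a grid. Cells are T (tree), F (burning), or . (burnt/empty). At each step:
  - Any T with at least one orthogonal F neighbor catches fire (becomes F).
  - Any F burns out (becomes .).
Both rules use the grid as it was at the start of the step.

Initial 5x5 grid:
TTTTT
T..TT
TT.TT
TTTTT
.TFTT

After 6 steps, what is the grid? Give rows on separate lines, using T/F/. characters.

Step 1: 3 trees catch fire, 1 burn out
  TTTTT
  T..TT
  TT.TT
  TTFTT
  .F.FT
Step 2: 3 trees catch fire, 3 burn out
  TTTTT
  T..TT
  TT.TT
  TF.FT
  ....F
Step 3: 4 trees catch fire, 3 burn out
  TTTTT
  T..TT
  TF.FT
  F...F
  .....
Step 4: 3 trees catch fire, 4 burn out
  TTTTT
  T..FT
  F...F
  .....
  .....
Step 5: 3 trees catch fire, 3 burn out
  TTTFT
  F...F
  .....
  .....
  .....
Step 6: 3 trees catch fire, 3 burn out
  FTF.F
  .....
  .....
  .....
  .....

FTF.F
.....
.....
.....
.....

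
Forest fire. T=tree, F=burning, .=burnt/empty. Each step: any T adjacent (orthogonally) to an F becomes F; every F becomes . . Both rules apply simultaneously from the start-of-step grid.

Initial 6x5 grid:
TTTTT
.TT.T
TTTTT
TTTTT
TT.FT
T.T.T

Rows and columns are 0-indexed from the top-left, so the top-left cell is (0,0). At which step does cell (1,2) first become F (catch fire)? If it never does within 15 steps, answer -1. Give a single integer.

Step 1: cell (1,2)='T' (+2 fires, +1 burnt)
Step 2: cell (1,2)='T' (+4 fires, +2 burnt)
Step 3: cell (1,2)='T' (+3 fires, +4 burnt)
Step 4: cell (1,2)='F' (+5 fires, +3 burnt)
  -> target ignites at step 4
Step 5: cell (1,2)='.' (+5 fires, +5 burnt)
Step 6: cell (1,2)='.' (+3 fires, +5 burnt)
Step 7: cell (1,2)='.' (+1 fires, +3 burnt)
Step 8: cell (1,2)='.' (+0 fires, +1 burnt)
  fire out at step 8

4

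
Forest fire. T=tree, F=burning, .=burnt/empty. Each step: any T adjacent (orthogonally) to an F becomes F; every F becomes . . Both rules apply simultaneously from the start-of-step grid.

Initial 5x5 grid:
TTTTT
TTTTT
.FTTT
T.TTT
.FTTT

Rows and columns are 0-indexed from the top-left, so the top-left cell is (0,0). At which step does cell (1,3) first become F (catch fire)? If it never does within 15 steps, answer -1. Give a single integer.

Step 1: cell (1,3)='T' (+3 fires, +2 burnt)
Step 2: cell (1,3)='T' (+6 fires, +3 burnt)
Step 3: cell (1,3)='F' (+6 fires, +6 burnt)
  -> target ignites at step 3
Step 4: cell (1,3)='.' (+3 fires, +6 burnt)
Step 5: cell (1,3)='.' (+1 fires, +3 burnt)
Step 6: cell (1,3)='.' (+0 fires, +1 burnt)
  fire out at step 6

3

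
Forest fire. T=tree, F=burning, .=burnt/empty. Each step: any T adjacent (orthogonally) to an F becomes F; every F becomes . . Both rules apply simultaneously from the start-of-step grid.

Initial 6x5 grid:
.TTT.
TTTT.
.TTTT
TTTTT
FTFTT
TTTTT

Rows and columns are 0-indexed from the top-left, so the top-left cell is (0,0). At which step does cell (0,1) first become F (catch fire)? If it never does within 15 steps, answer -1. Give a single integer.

Step 1: cell (0,1)='T' (+6 fires, +2 burnt)
Step 2: cell (0,1)='T' (+6 fires, +6 burnt)
Step 3: cell (0,1)='T' (+5 fires, +6 burnt)
Step 4: cell (0,1)='T' (+4 fires, +5 burnt)
Step 5: cell (0,1)='F' (+3 fires, +4 burnt)
  -> target ignites at step 5
Step 6: cell (0,1)='.' (+0 fires, +3 burnt)
  fire out at step 6

5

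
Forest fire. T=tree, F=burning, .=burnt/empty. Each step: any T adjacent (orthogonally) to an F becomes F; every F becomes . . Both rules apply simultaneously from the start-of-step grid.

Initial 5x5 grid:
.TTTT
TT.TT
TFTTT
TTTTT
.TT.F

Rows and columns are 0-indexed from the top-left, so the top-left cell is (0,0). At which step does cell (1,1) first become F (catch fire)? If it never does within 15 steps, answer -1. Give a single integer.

Step 1: cell (1,1)='F' (+5 fires, +2 burnt)
  -> target ignites at step 1
Step 2: cell (1,1)='.' (+8 fires, +5 burnt)
Step 3: cell (1,1)='.' (+4 fires, +8 burnt)
Step 4: cell (1,1)='.' (+2 fires, +4 burnt)
Step 5: cell (1,1)='.' (+0 fires, +2 burnt)
  fire out at step 5

1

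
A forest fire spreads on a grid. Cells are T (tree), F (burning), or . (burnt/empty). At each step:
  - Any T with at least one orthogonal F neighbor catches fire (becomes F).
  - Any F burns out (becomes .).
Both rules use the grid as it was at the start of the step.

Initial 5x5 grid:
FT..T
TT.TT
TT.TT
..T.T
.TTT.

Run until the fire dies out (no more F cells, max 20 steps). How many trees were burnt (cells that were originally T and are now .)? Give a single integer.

Step 1: +2 fires, +1 burnt (F count now 2)
Step 2: +2 fires, +2 burnt (F count now 2)
Step 3: +1 fires, +2 burnt (F count now 1)
Step 4: +0 fires, +1 burnt (F count now 0)
Fire out after step 4
Initially T: 15, now '.': 15
Total burnt (originally-T cells now '.'): 5

Answer: 5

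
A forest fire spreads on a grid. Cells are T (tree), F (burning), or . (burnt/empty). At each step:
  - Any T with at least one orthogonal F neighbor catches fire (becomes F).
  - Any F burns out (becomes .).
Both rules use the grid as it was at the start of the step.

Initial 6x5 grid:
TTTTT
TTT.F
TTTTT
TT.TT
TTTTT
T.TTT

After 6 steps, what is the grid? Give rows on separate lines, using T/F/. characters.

Step 1: 2 trees catch fire, 1 burn out
  TTTTF
  TTT..
  TTTTF
  TT.TT
  TTTTT
  T.TTT
Step 2: 3 trees catch fire, 2 burn out
  TTTF.
  TTT..
  TTTF.
  TT.TF
  TTTTT
  T.TTT
Step 3: 4 trees catch fire, 3 burn out
  TTF..
  TTT..
  TTF..
  TT.F.
  TTTTF
  T.TTT
Step 4: 5 trees catch fire, 4 burn out
  TF...
  TTF..
  TF...
  TT...
  TTTF.
  T.TTF
Step 5: 6 trees catch fire, 5 burn out
  F....
  TF...
  F....
  TF...
  TTF..
  T.TF.
Step 6: 4 trees catch fire, 6 burn out
  .....
  F....
  .....
  F....
  TF...
  T.F..

.....
F....
.....
F....
TF...
T.F..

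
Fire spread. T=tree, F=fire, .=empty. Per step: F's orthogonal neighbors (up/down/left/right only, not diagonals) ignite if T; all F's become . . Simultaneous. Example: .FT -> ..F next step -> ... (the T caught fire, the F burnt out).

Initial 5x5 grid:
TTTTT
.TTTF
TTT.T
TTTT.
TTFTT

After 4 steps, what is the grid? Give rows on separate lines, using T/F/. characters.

Step 1: 6 trees catch fire, 2 burn out
  TTTTF
  .TTF.
  TTT.F
  TTFT.
  TF.FT
Step 2: 7 trees catch fire, 6 burn out
  TTTF.
  .TF..
  TTF..
  TF.F.
  F...F
Step 3: 4 trees catch fire, 7 burn out
  TTF..
  .F...
  TF...
  F....
  .....
Step 4: 2 trees catch fire, 4 burn out
  TF...
  .....
  F....
  .....
  .....

TF...
.....
F....
.....
.....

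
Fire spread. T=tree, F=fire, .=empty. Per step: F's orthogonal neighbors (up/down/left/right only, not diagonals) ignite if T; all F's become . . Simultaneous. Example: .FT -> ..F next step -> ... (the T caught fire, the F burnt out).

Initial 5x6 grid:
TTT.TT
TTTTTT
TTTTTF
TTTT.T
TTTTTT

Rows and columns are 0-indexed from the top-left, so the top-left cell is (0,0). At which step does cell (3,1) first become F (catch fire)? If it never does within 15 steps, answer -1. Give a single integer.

Step 1: cell (3,1)='T' (+3 fires, +1 burnt)
Step 2: cell (3,1)='T' (+4 fires, +3 burnt)
Step 3: cell (3,1)='T' (+5 fires, +4 burnt)
Step 4: cell (3,1)='T' (+4 fires, +5 burnt)
Step 5: cell (3,1)='F' (+5 fires, +4 burnt)
  -> target ignites at step 5
Step 6: cell (3,1)='.' (+4 fires, +5 burnt)
Step 7: cell (3,1)='.' (+2 fires, +4 burnt)
Step 8: cell (3,1)='.' (+0 fires, +2 burnt)
  fire out at step 8

5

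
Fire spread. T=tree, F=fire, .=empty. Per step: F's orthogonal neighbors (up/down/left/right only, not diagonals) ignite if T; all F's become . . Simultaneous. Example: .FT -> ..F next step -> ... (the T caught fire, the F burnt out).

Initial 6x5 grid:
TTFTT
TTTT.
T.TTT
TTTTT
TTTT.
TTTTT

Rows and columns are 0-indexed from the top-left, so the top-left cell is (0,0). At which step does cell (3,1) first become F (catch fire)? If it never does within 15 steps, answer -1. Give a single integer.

Step 1: cell (3,1)='T' (+3 fires, +1 burnt)
Step 2: cell (3,1)='T' (+5 fires, +3 burnt)
Step 3: cell (3,1)='T' (+3 fires, +5 burnt)
Step 4: cell (3,1)='F' (+5 fires, +3 burnt)
  -> target ignites at step 4
Step 5: cell (3,1)='.' (+5 fires, +5 burnt)
Step 6: cell (3,1)='.' (+3 fires, +5 burnt)
Step 7: cell (3,1)='.' (+2 fires, +3 burnt)
Step 8: cell (3,1)='.' (+0 fires, +2 burnt)
  fire out at step 8

4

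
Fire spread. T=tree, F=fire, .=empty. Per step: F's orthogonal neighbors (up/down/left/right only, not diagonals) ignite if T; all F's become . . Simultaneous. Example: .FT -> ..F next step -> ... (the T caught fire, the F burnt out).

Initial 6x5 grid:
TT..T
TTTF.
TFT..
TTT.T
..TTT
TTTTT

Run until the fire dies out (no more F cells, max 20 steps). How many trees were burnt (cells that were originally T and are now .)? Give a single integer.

Answer: 19

Derivation:
Step 1: +5 fires, +2 burnt (F count now 5)
Step 2: +4 fires, +5 burnt (F count now 4)
Step 3: +2 fires, +4 burnt (F count now 2)
Step 4: +2 fires, +2 burnt (F count now 2)
Step 5: +3 fires, +2 burnt (F count now 3)
Step 6: +3 fires, +3 burnt (F count now 3)
Step 7: +0 fires, +3 burnt (F count now 0)
Fire out after step 7
Initially T: 20, now '.': 29
Total burnt (originally-T cells now '.'): 19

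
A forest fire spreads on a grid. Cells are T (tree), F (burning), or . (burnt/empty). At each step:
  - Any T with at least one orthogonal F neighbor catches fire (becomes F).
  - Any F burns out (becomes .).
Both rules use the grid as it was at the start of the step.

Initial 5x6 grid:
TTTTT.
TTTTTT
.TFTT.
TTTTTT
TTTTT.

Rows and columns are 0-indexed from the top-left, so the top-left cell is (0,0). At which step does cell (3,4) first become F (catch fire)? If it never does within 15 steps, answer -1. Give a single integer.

Step 1: cell (3,4)='T' (+4 fires, +1 burnt)
Step 2: cell (3,4)='T' (+7 fires, +4 burnt)
Step 3: cell (3,4)='F' (+8 fires, +7 burnt)
  -> target ignites at step 3
Step 4: cell (3,4)='.' (+6 fires, +8 burnt)
Step 5: cell (3,4)='.' (+0 fires, +6 burnt)
  fire out at step 5

3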